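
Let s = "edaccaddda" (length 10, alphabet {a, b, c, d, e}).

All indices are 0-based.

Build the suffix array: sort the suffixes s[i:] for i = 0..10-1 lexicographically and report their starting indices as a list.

[9, 2, 5, 4, 3, 8, 1, 7, 6, 0]

rank→(start, suffix):
  0 → (9, 'a')
  1 → (2, 'accaddda')
  2 → (5, 'addda')
  3 → (4, 'caddda')
  4 → (3, 'ccaddda')
  5 → (8, 'da')
  6 → (1, 'daccaddda')
  7 → (7, 'dda')
  8 → (6, 'ddda')
  9 → (0, 'edaccaddda')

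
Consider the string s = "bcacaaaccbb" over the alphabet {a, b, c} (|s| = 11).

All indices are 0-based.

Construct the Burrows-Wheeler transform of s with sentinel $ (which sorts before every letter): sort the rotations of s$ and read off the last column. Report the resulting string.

bcacabc$abca

rank  rotation      last
    0  $bcacaaaccbb  b
    1  aaaccbb$bcac  c
    2  aaccbb$bcaca  a
    3  acaaaccbb$bc  c
    4  accbb$bcacaa  a
    5  b$bcacaaaccb  b
    6  bb$bcacaaacc  c
    7  bcacaaaccbb$  $
    8  caaaccbb$bca  a
    9  cacaaaccbb$b  b
   10  cbb$bcacaaac  c
   11  ccbb$bcacaaa  a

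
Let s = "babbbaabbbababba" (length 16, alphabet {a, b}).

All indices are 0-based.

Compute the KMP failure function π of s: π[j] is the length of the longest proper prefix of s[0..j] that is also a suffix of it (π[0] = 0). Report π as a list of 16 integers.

π[0] = 0
j=1 s[j]='a': π[1]=0 (border '')
j=2 s[j]='b': π[2]=1 (border 'b')
j=3 s[j]='b': k: 1→0; π[3]=1 (border 'b')
j=4 s[j]='b': k: 1→0; π[4]=1 (border 'b')
j=5 s[j]='a': π[5]=2 (border 'ba')
j=6 s[j]='a': k: 2→0; π[6]=0 (border '')
j=7 s[j]='b': π[7]=1 (border 'b')
j=8 s[j]='b': k: 1→0; π[8]=1 (border 'b')
j=9 s[j]='b': k: 1→0; π[9]=1 (border 'b')
j=10 s[j]='a': π[10]=2 (border 'ba')
j=11 s[j]='b': π[11]=3 (border 'bab')
j=12 s[j]='a': k: 3→1; π[12]=2 (border 'ba')
j=13 s[j]='b': π[13]=3 (border 'bab')
j=14 s[j]='b': π[14]=4 (border 'babb')
j=15 s[j]='a': k: 4→1; π[15]=2 (border 'ba')

[0, 0, 1, 1, 1, 2, 0, 1, 1, 1, 2, 3, 2, 3, 4, 2]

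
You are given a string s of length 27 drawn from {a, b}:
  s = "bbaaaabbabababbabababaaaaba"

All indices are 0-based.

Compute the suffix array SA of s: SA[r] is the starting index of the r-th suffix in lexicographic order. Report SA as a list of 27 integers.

rank | idx | suffix
   0 |  26 | a
   1 |  21 | aaaaba
   2 |   2 | aaaabbabababbabababaaaaba
   3 |  22 | aaaba
   4 |   3 | aaabbabababbabababaaaaba
   5 |  23 | aaba
   6 |   4 | aabbabababbabababaaaaba
   7 |  24 | aba
   8 |  19 | abaaaaba
   9 |  17 | ababaaaaba
  10 |  15 | abababaaaaba
  11 |   8 | abababbabababaaaaba
  12 |  10 | ababbabababaaaaba
  13 |  12 | abbabababaaaaba
  14 |   5 | abbabababbabababaaaaba
  15 |  25 | ba
  16 |  20 | baaaaba
  17 |   1 | baaaabbabababbabababaaaaba
  18 |  18 | babaaaaba
  19 |  16 | bababaaaaba
  20 |  14 | babababaaaaba
  21 |   7 | babababbabababaaaaba
  22 |   9 | bababbabababaaaaba
  23 |  11 | babbabababaaaaba
  24 |   0 | bbaaaabbabababbabababaaaaba
  25 |  13 | bbabababaaaaba
  26 |   6 | bbabababbabababaaaaba

[26, 21, 2, 22, 3, 23, 4, 24, 19, 17, 15, 8, 10, 12, 5, 25, 20, 1, 18, 16, 14, 7, 9, 11, 0, 13, 6]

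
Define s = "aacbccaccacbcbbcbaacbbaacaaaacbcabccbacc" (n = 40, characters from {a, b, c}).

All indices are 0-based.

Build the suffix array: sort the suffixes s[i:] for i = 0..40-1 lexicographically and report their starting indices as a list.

[25, 26, 22, 17, 27, 0, 32, 23, 18, 28, 9, 1, 37, 6, 21, 16, 36, 20, 13, 30, 14, 11, 3, 33, 39, 24, 31, 8, 5, 15, 35, 19, 12, 29, 10, 2, 38, 7, 4, 34]

sorted suffixes:
  #0 SA[0]=25  'aaaacbcabccbacc'
  #1 SA[1]=26  'aaacbcabccbacc'
  #2 SA[2]=22  'aacaaaacbcabccbacc'
  #3 SA[3]=17  'aacbbaacaaaacbcabccbacc'
  #4 SA[4]=27  'aacbcabccbacc'
  #5 SA[5]=0  'aacbccaccacbcbbcbaacbbaacaaaacbcabccbacc'
  #6 SA[6]=32  'abccbacc'
  #7 SA[7]=23  'acaaaacbcabccbacc'
  #8 SA[8]=18  'acbbaacaaaacbcabccbacc'
  #9 SA[9]=28  'acbcabccbacc'
  #10 SA[10]=9  'acbcbbcbaacbbaacaaaacbcabccbacc'
  #11 SA[11]=1  'acbccaccacbcbbcbaacbbaacaaaacbcabccbacc'
  #12 SA[12]=37  'acc'
  #13 SA[13]=6  'accacbcbbcbaacbbaacaaaacbcabccbacc'
  #14 SA[14]=21  'baacaaaacbcabccbacc'
  #15 SA[15]=16  'baacbbaacaaaacbcabccbacc'
  #16 SA[16]=36  'bacc'
  #17 SA[17]=20  'bbaacaaaacbcabccbacc'
  #18 SA[18]=13  'bbcbaacbbaacaaaacbcabccbacc'
  #19 SA[19]=30  'bcabccbacc'
  #20 SA[20]=14  'bcbaacbbaacaaaacbcabccbacc'
  #21 SA[21]=11  'bcbbcbaacbbaacaaaacbcabccbacc'
  #22 SA[22]=3  'bccaccacbcbbcbaacbbaacaaaacbcabccbacc'
  #23 SA[23]=33  'bccbacc'
  #24 SA[24]=39  'c'
  #25 SA[25]=24  'caaaacbcabccbacc'
  #26 SA[26]=31  'cabccbacc'
  #27 SA[27]=8  'cacbcbbcbaacbbaacaaaacbcabccbacc'
  #28 SA[28]=5  'caccacbcbbcbaacbbaacaaaacbcabccbacc'
  #29 SA[29]=15  'cbaacbbaacaaaacbcabccbacc'
  #30 SA[30]=35  'cbacc'
  #31 SA[31]=19  'cbbaacaaaacbcabccbacc'
  #32 SA[32]=12  'cbbcbaacbbaacaaaacbcabccbacc'
  #33 SA[33]=29  'cbcabccbacc'
  #34 SA[34]=10  'cbcbbcbaacbbaacaaaacbcabccbacc'
  #35 SA[35]=2  'cbccaccacbcbbcbaacbbaacaaaacbcabccbacc'
  #36 SA[36]=38  'cc'
  #37 SA[37]=7  'ccacbcbbcbaacbbaacaaaacbcabccbacc'
  #38 SA[38]=4  'ccaccacbcbbcbaacbbaacaaaacbcabccbacc'
  #39 SA[39]=34  'ccbacc'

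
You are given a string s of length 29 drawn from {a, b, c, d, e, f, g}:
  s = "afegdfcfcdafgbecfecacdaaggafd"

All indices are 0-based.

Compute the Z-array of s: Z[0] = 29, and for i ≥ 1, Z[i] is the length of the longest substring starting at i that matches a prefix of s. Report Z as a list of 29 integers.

Z[0]=29
i=1: fresh scan; Z[1]=0
i=2: fresh scan; Z[2]=0
i=3: fresh scan; Z[3]=0
i=4: fresh scan; Z[4]=0
i=5: fresh scan; Z[5]=0
i=6: fresh scan; Z[6]=0
i=7: fresh scan; Z[7]=0
i=8: fresh scan; Z[8]=0
i=9: fresh scan; Z[9]=0
i=10: fresh scan; Z[10]=2 scan→box=[10,12)
i=11: min(r-i=1, Z[1]=0)=0; Z[11]=0
i=12: fresh scan; Z[12]=0
i=13: fresh scan; Z[13]=0
i=14: fresh scan; Z[14]=0
i=15: fresh scan; Z[15]=0
i=16: fresh scan; Z[16]=0
i=17: fresh scan; Z[17]=0
i=18: fresh scan; Z[18]=0
i=19: fresh scan; Z[19]=1 scan→box=[19,20)
i=20: fresh scan; Z[20]=0
i=21: fresh scan; Z[21]=0
i=22: fresh scan; Z[22]=1 scan→box=[22,23)
i=23: fresh scan; Z[23]=1 scan→box=[23,24)
i=24: fresh scan; Z[24]=0
i=25: fresh scan; Z[25]=0
i=26: fresh scan; Z[26]=2 scan→box=[26,28)
i=27: min(r-i=1, Z[1]=0)=0; Z[27]=0
i=28: fresh scan; Z[28]=0

[29, 0, 0, 0, 0, 0, 0, 0, 0, 0, 2, 0, 0, 0, 0, 0, 0, 0, 0, 1, 0, 0, 1, 1, 0, 0, 2, 0, 0]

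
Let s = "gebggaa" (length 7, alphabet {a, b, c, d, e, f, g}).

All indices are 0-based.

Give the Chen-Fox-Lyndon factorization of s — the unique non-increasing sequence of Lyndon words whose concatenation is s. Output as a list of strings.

emit factor 1: 'g' (i=0, period=1)
emit factor 2: 'e' (i=1, period=1)
emit factor 3: 'bgg' (i=2, period=3)
emit factor 4: 'a' (i=5, period=1)
emit factor 5: 'a' (i=6, period=1)

["g", "e", "bgg", "a", "a"]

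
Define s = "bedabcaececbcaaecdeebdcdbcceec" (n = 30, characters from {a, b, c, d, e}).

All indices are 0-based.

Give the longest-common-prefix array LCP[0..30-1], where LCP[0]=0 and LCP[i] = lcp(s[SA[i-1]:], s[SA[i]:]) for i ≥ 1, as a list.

sorted suffixes:
  #0 SA[0]=13  'aaecdeebdcdbcceec'
  #1 SA[1]=3  'abcaececbcaaecdeebdcdbcceec'
  #2 SA[2]=14  'aecdeebdcdbcceec'
  #3 SA[3]=6  'aececbcaaecdeebdcdbcceec'
  #4 SA[4]=11  'bcaaecdeebdcdbcceec'
  #5 SA[5]=4  'bcaececbcaaecdeebdcdbcceec'
  #6 SA[6]=24  'bcceec'
  #7 SA[7]=20  'bdcdbcceec'
  #8 SA[8]=0  'bedabcaececbcaaecdeebdcdbcceec'
  #9 SA[9]=29  'c'
  #10 SA[10]=12  'caaecdeebdcdbcceec'
  #11 SA[11]=5  'caececbcaaecdeebdcdbcceec'
  #12 SA[12]=10  'cbcaaecdeebdcdbcceec'
  #13 SA[13]=25  'cceec'
  #14 SA[14]=22  'cdbcceec'
  #15 SA[15]=16  'cdeebdcdbcceec'
  #16 SA[16]=8  'cecbcaaecdeebdcdbcceec'
  #17 SA[17]=26  'ceec'
  #18 SA[18]=2  'dabcaececbcaaecdeebdcdbcceec'
  #19 SA[19]=23  'dbcceec'
  #20 SA[20]=21  'dcdbcceec'
  #21 SA[21]=17  'deebdcdbcceec'
  #22 SA[22]=19  'ebdcdbcceec'
  #23 SA[23]=28  'ec'
  #24 SA[24]=9  'ecbcaaecdeebdcdbcceec'
  #25 SA[25]=15  'ecdeebdcdbcceec'
  #26 SA[26]=7  'ececbcaaecdeebdcdbcceec'
  #27 SA[27]=1  'edabcaececbcaaecdeebdcdbcceec'
  #28 SA[28]=18  'eebdcdbcceec'
  #29 SA[29]=27  'eec'

SA = [13, 3, 14, 6, 11, 4, 24, 20, 0, 29, 12, 5, 10, 25, 22, 16, 8, 26, 2, 23, 21, 17, 19, 28, 9, 15, 7, 1, 18, 27]
rank  pair      lcp
   1  s[13:],s[3:]  1  'a'
   2  s[3:],s[14:]  1  'a'
   3  s[14:],s[6:]  3  'aec'
   4  s[6:],s[11:]  0  ''
   5  s[11:],s[4:]  3  'bca'
   6  s[4:],s[24:]  2  'bc'
   7  s[24:],s[20:]  1  'b'
   8  s[20:],s[0:]  1  'b'
   9  s[0:],s[29:]  0  ''
  10  s[29:],s[12:]  1  'c'
  11  s[12:],s[5:]  2  'ca'
  12  s[5:],s[10:]  1  'c'
  13  s[10:],s[25:]  1  'c'
  14  s[25:],s[22:]  1  'c'
  15  s[22:],s[16:]  2  'cd'
  16  s[16:],s[8:]  1  'c'
  17  s[8:],s[26:]  2  'ce'
  18  s[26:],s[2:]  0  ''
  19  s[2:],s[23:]  1  'd'
  20  s[23:],s[21:]  1  'd'
  21  s[21:],s[17:]  1  'd'
  22  s[17:],s[19:]  0  ''
  23  s[19:],s[28:]  1  'e'
  24  s[28:],s[9:]  2  'ec'
  25  s[9:],s[15:]  2  'ec'
  26  s[15:],s[7:]  2  'ec'
  27  s[7:],s[1:]  1  'e'
  28  s[1:],s[18:]  1  'e'
  29  s[18:],s[27:]  2  'ee'

[0, 1, 1, 3, 0, 3, 2, 1, 1, 0, 1, 2, 1, 1, 1, 2, 1, 2, 0, 1, 1, 1, 0, 1, 2, 2, 2, 1, 1, 2]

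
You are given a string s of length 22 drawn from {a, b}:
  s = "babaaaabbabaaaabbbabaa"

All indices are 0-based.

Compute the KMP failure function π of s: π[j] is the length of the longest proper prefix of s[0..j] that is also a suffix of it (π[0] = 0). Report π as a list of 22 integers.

π[0] = 0
j=1 s[j]='a': π[1]=0 (border '')
j=2 s[j]='b': π[2]=1 (border 'b')
j=3 s[j]='a': π[3]=2 (border 'ba')
j=4 s[j]='a': k: 2→0; π[4]=0 (border '')
j=5 s[j]='a': π[5]=0 (border '')
j=6 s[j]='a': π[6]=0 (border '')
j=7 s[j]='b': π[7]=1 (border 'b')
j=8 s[j]='b': k: 1→0; π[8]=1 (border 'b')
j=9 s[j]='a': π[9]=2 (border 'ba')
j=10 s[j]='b': π[10]=3 (border 'bab')
j=11 s[j]='a': π[11]=4 (border 'baba')
j=12 s[j]='a': π[12]=5 (border 'babaa')
j=13 s[j]='a': π[13]=6 (border 'babaaa')
j=14 s[j]='a': π[14]=7 (border 'babaaaa')
j=15 s[j]='b': π[15]=8 (border 'babaaaab')
j=16 s[j]='b': π[16]=9 (border 'babaaaabb')
j=17 s[j]='b': k: 9→1→0; π[17]=1 (border 'b')
j=18 s[j]='a': π[18]=2 (border 'ba')
j=19 s[j]='b': π[19]=3 (border 'bab')
j=20 s[j]='a': π[20]=4 (border 'baba')
j=21 s[j]='a': π[21]=5 (border 'babaa')

[0, 0, 1, 2, 0, 0, 0, 1, 1, 2, 3, 4, 5, 6, 7, 8, 9, 1, 2, 3, 4, 5]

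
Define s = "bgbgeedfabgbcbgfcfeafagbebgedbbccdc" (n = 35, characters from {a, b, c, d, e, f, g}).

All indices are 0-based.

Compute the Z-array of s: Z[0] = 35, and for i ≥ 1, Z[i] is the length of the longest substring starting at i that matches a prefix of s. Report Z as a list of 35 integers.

Z[0]=35
i=1: outside box; Z[1]=0
i=2: outside box; Z[2]=2 grow→box=[2,4)
i=3: min(r-i=1, Z[1]=0)=0; Z[3]=0
i=4: outside box; Z[4]=0
i=5: outside box; Z[5]=0
i=6: outside box; Z[6]=0
i=7: outside box; Z[7]=0
i=8: outside box; Z[8]=0
i=9: outside box; Z[9]=3 grow→box=[9,12)
i=10: min(r-i=2, Z[1]=0)=0; Z[10]=0
i=11: min(r-i=1, Z[2]=2)=1; Z[11]=1
i=12: outside box; Z[12]=0
i=13: outside box; Z[13]=2 grow→box=[13,15)
i=14: min(r-i=1, Z[1]=0)=0; Z[14]=0
i=15: outside box; Z[15]=0
i=16: outside box; Z[16]=0
i=17: outside box; Z[17]=0
i=18: outside box; Z[18]=0
i=19: outside box; Z[19]=0
i=20: outside box; Z[20]=0
i=21: outside box; Z[21]=0
i=22: outside box; Z[22]=0
i=23: outside box; Z[23]=1 grow→box=[23,24)
i=24: outside box; Z[24]=0
i=25: outside box; Z[25]=2 grow→box=[25,27)
i=26: min(r-i=1, Z[1]=0)=0; Z[26]=0
i=27: outside box; Z[27]=0
i=28: outside box; Z[28]=0
i=29: outside box; Z[29]=1 grow→box=[29,30)
i=30: outside box; Z[30]=1 grow→box=[30,31)
i=31: outside box; Z[31]=0
i=32: outside box; Z[32]=0
i=33: outside box; Z[33]=0
i=34: outside box; Z[34]=0

[35, 0, 2, 0, 0, 0, 0, 0, 0, 3, 0, 1, 0, 2, 0, 0, 0, 0, 0, 0, 0, 0, 0, 1, 0, 2, 0, 0, 0, 1, 1, 0, 0, 0, 0]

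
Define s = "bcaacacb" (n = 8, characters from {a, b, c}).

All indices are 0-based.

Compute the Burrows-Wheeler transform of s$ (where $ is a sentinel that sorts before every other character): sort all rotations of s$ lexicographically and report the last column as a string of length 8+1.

rank  rotation   last
    0  $bcaacacb  b
    1  aacacb$bc  c
    2  acacb$bca  a
    3  acb$bcaac  c
    4  b$bcaacac  c
    5  bcaacacb$  $
    6  caacacb$b  b
    7  cacb$bcaa  a
    8  cb$bcaaca  a

bcacc$baa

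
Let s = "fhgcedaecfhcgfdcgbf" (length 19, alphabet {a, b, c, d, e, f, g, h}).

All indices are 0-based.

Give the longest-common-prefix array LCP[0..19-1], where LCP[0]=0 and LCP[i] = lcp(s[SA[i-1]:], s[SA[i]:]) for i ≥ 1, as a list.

[0, 0, 0, 1, 1, 2, 0, 1, 0, 1, 0, 1, 1, 2, 0, 1, 1, 0, 1]

rank | idx | suffix
   0 |   6 | aecfhcgfdcgbf
   1 |  17 | bf
   2 |   3 | cedaecfhcgfdcgbf
   3 |   8 | cfhcgfdcgbf
   4 |  15 | cgbf
   5 |  11 | cgfdcgbf
   6 |   5 | daecfhcgfdcgbf
   7 |  14 | dcgbf
   8 |   7 | ecfhcgfdcgbf
   9 |   4 | edaecfhcgfdcgbf
  10 |  18 | f
  11 |  13 | fdcgbf
  12 |   9 | fhcgfdcgbf
  13 |   0 | fhgcedaecfhcgfdcgbf
  14 |  16 | gbf
  15 |   2 | gcedaecfhcgfdcgbf
  16 |  12 | gfdcgbf
  17 |  10 | hcgfdcgbf
  18 |   1 | hgcedaecfhcgfdcgbf

SA = [6, 17, 3, 8, 15, 11, 5, 14, 7, 4, 18, 13, 9, 0, 16, 2, 12, 10, 1]
rank  pair      lcp
   1  s[6:],s[17:]  0  ''
   2  s[17:],s[3:]  0  ''
   3  s[3:],s[8:]  1  'c'
   4  s[8:],s[15:]  1  'c'
   5  s[15:],s[11:]  2  'cg'
   6  s[11:],s[5:]  0  ''
   7  s[5:],s[14:]  1  'd'
   8  s[14:],s[7:]  0  ''
   9  s[7:],s[4:]  1  'e'
  10  s[4:],s[18:]  0  ''
  11  s[18:],s[13:]  1  'f'
  12  s[13:],s[9:]  1  'f'
  13  s[9:],s[0:]  2  'fh'
  14  s[0:],s[16:]  0  ''
  15  s[16:],s[2:]  1  'g'
  16  s[2:],s[12:]  1  'g'
  17  s[12:],s[10:]  0  ''
  18  s[10:],s[1:]  1  'h'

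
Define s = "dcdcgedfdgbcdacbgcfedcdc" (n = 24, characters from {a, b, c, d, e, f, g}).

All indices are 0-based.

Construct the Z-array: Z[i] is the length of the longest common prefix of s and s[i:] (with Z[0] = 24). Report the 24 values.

[24, 0, 2, 0, 0, 0, 1, 0, 1, 0, 0, 0, 1, 0, 0, 0, 0, 0, 0, 0, 4, 0, 2, 0]

Z[0]=24
i=1: outside box; Z[1]=0
i=2: outside box; Z[2]=2 extend→box=[2,4)
i=3: min(r-i=1, Z[1]=0)=0; Z[3]=0
i=4: outside box; Z[4]=0
i=5: outside box; Z[5]=0
i=6: outside box; Z[6]=1 extend→box=[6,7)
i=7: outside box; Z[7]=0
i=8: outside box; Z[8]=1 extend→box=[8,9)
i=9: outside box; Z[9]=0
i=10: outside box; Z[10]=0
i=11: outside box; Z[11]=0
i=12: outside box; Z[12]=1 extend→box=[12,13)
i=13: outside box; Z[13]=0
i=14: outside box; Z[14]=0
i=15: outside box; Z[15]=0
i=16: outside box; Z[16]=0
i=17: outside box; Z[17]=0
i=18: outside box; Z[18]=0
i=19: outside box; Z[19]=0
i=20: outside box; Z[20]=4 extend→box=[20,24)
i=21: min(r-i=3, Z[1]=0)=0; Z[21]=0
i=22: min(r-i=2, Z[2]=2)=2; Z[22]=2
i=23: min(r-i=1, Z[3]=0)=0; Z[23]=0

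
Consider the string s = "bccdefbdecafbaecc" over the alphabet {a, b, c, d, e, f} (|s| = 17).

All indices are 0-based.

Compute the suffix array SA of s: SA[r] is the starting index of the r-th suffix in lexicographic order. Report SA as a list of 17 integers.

rank→(start, suffix):
  0 → (13, 'aecc')
  1 → (10, 'afbaecc')
  2 → (12, 'baecc')
  3 → (0, 'bccdefbdecafbaecc')
  4 → (6, 'bdecafbaecc')
  5 → (16, 'c')
  6 → (9, 'cafbaecc')
  7 → (15, 'cc')
  8 → (1, 'ccdefbdecafbaecc')
  9 → (2, 'cdefbdecafbaecc')
  10 → (7, 'decafbaecc')
  11 → (3, 'defbdecafbaecc')
  12 → (8, 'ecafbaecc')
  13 → (14, 'ecc')
  14 → (4, 'efbdecafbaecc')
  15 → (11, 'fbaecc')
  16 → (5, 'fbdecafbaecc')

[13, 10, 12, 0, 6, 16, 9, 15, 1, 2, 7, 3, 8, 14, 4, 11, 5]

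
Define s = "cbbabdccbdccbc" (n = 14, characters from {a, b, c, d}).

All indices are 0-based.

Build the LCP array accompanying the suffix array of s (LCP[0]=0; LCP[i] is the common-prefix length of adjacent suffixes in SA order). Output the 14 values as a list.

[0, 0, 1, 1, 1, 5, 0, 1, 2, 2, 1, 3, 0, 4]

rank→(start, suffix):
  0 → (3, 'abdccbdccbc')
  1 → (2, 'babdccbdccbc')
  2 → (1, 'bbabdccbdccbc')
  3 → (12, 'bc')
  4 → (8, 'bdccbc')
  5 → (4, 'bdccbdccbc')
  6 → (13, 'c')
  7 → (0, 'cbbabdccbdccbc')
  8 → (11, 'cbc')
  9 → (7, 'cbdccbc')
  10 → (10, 'ccbc')
  11 → (6, 'ccbdccbc')
  12 → (9, 'dccbc')
  13 → (5, 'dccbdccbc')

SA = [3, 2, 1, 12, 8, 4, 13, 0, 11, 7, 10, 6, 9, 5]
[i] adj suffixes → lcp
  [1] 3/2 → 0 ('')
  [2] 2/1 → 1 ('b')
  [3] 1/12 → 1 ('b')
  [4] 12/8 → 1 ('b')
  [5] 8/4 → 5 ('bdccb')
  [6] 4/13 → 0 ('')
  [7] 13/0 → 1 ('c')
  [8] 0/11 → 2 ('cb')
  [9] 11/7 → 2 ('cb')
  [10] 7/10 → 1 ('c')
  [11] 10/6 → 3 ('ccb')
  [12] 6/9 → 0 ('')
  [13] 9/5 → 4 ('dccb')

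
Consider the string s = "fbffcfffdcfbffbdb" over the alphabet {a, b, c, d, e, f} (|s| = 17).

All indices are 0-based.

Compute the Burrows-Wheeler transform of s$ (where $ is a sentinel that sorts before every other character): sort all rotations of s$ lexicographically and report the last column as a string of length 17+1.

bdfffdfbffc$ffbbfc

rank  rotation            last
    0  $fbffcfffdcfbffbdb  b
    1  b$fbffcfffdcfbffbd  d
    2  bdb$fbffcfffdcfbff  f
    3  bffbdb$fbffcfffdcf  f
    4  bffcfffdcfbffbdb$f  f
    5  cfbffbdb$fbffcfffd  d
    6  cfffdcfbffbdb$fbff  f
    7  db$fbffcfffdcfbffb  b
    8  dcfbffbdb$fbffcfff  f
    9  fbdb$fbffcfffdcfbf  f
   10  fbffbdb$fbffcfffdc  c
   11  fbffcfffdcfbffbdb$  $
   12  fcfffdcfbffbdb$fbf  f
   13  fdcfbffbdb$fbffcff  f
   14  ffbdb$fbffcfffdcfb  b
   15  ffcfffdcfbffbdb$fb  b
   16  ffdcfbffbdb$fbffcf  f
   17  fffdcfbffbdb$fbffc  c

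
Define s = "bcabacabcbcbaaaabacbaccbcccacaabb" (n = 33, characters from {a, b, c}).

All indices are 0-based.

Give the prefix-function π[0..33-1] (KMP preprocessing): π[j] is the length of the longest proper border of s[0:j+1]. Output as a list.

π[0] = 0
j=1 s[j]='c': π[1]=0 (border '')
j=2 s[j]='a': π[2]=0 (border '')
j=3 s[j]='b': π[3]=1 (border 'b')
j=4 s[j]='a': k: 1→0; π[4]=0 (border '')
j=5 s[j]='c': π[5]=0 (border '')
j=6 s[j]='a': π[6]=0 (border '')
j=7 s[j]='b': π[7]=1 (border 'b')
j=8 s[j]='c': π[8]=2 (border 'bc')
j=9 s[j]='b': k: 2→0; π[9]=1 (border 'b')
j=10 s[j]='c': π[10]=2 (border 'bc')
j=11 s[j]='b': k: 2→0; π[11]=1 (border 'b')
j=12 s[j]='a': k: 1→0; π[12]=0 (border '')
j=13 s[j]='a': π[13]=0 (border '')
j=14 s[j]='a': π[14]=0 (border '')
j=15 s[j]='a': π[15]=0 (border '')
j=16 s[j]='b': π[16]=1 (border 'b')
j=17 s[j]='a': k: 1→0; π[17]=0 (border '')
j=18 s[j]='c': π[18]=0 (border '')
j=19 s[j]='b': π[19]=1 (border 'b')
j=20 s[j]='a': k: 1→0; π[20]=0 (border '')
j=21 s[j]='c': π[21]=0 (border '')
j=22 s[j]='c': π[22]=0 (border '')
j=23 s[j]='b': π[23]=1 (border 'b')
j=24 s[j]='c': π[24]=2 (border 'bc')
j=25 s[j]='c': k: 2→0; π[25]=0 (border '')
j=26 s[j]='c': π[26]=0 (border '')
j=27 s[j]='a': π[27]=0 (border '')
j=28 s[j]='c': π[28]=0 (border '')
j=29 s[j]='a': π[29]=0 (border '')
j=30 s[j]='a': π[30]=0 (border '')
j=31 s[j]='b': π[31]=1 (border 'b')
j=32 s[j]='b': k: 1→0; π[32]=1 (border 'b')

[0, 0, 0, 1, 0, 0, 0, 1, 2, 1, 2, 1, 0, 0, 0, 0, 1, 0, 0, 1, 0, 0, 0, 1, 2, 0, 0, 0, 0, 0, 0, 1, 1]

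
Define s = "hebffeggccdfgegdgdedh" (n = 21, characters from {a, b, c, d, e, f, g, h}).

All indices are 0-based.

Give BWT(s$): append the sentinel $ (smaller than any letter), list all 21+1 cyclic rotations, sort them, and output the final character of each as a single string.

hegcgcgehdgffbdgdefed$

rank  rotation                last
    0  $hebffeggccdfgegdgdedh  h
    1  bffeggccdfgegdgdedh$he  e
    2  ccdfgegdgdedh$hebffegg  g
    3  cdfgegdgdedh$hebffeggc  c
    4  dedh$hebffeggccdfgegdg  g
    5  dfgegdgdedh$hebffeggcc  c
    6  dgdedh$hebffeggccdfgeg  g
    7  dh$hebffeggccdfgegdgde  e
    8  ebffeggccdfgegdgdedh$h  h
    9  edh$hebffeggccdfgegdgd  d
   10  egdgdedh$hebffeggccdfg  g
   11  eggccdfgegdgdedh$hebff  f
   12  feggccdfgegdgdedh$hebf  f
   13  ffeggccdfgegdgdedh$heb  b
   14  fgegdgdedh$hebffeggccd  d
   15  gccdfgegdgdedh$hebffeg  g
   16  gdedh$hebffeggccdfgegd  d
   17  gdgdedh$hebffeggccdfge  e
   18  gegdgdedh$hebffeggccdf  f
   19  ggccdfgegdgdedh$hebffe  e
   20  h$hebffeggccdfgegdgded  d
   21  hebffeggccdfgegdgdedh$  $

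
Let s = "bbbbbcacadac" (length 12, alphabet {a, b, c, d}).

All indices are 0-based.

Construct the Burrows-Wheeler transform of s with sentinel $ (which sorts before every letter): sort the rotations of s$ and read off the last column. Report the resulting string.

cdcc$bbbbabaa

rank  rotation       last
    0  $bbbbbcacadac  c
    1  ac$bbbbbcacad  d
    2  acadac$bbbbbc  c
    3  adac$bbbbbcac  c
    4  bbbbbcacadac$  $
    5  bbbbcacadac$b  b
    6  bbbcacadac$bb  b
    7  bbcacadac$bbb  b
    8  bcacadac$bbbb  b
    9  c$bbbbbcacada  a
   10  cacadac$bbbbb  b
   11  cadac$bbbbbca  a
   12  dac$bbbbbcaca  a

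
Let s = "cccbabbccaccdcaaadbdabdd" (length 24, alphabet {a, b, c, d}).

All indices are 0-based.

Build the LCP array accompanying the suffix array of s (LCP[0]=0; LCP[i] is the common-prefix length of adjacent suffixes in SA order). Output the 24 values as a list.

[0, 2, 1, 2, 1, 1, 0, 1, 1, 1, 2, 0, 2, 1, 1, 2, 2, 2, 1, 0, 1, 1, 1, 1]

sorted suffixes:
  #0 SA[0]=14  'aaadbdabdd'
  #1 SA[1]=15  'aadbdabdd'
  #2 SA[2]=4  'abbccaccdcaaadbdabdd'
  #3 SA[3]=20  'abdd'
  #4 SA[4]=9  'accdcaaadbdabdd'
  #5 SA[5]=16  'adbdabdd'
  #6 SA[6]=3  'babbccaccdcaaadbdabdd'
  #7 SA[7]=5  'bbccaccdcaaadbdabdd'
  #8 SA[8]=6  'bccaccdcaaadbdabdd'
  #9 SA[9]=18  'bdabdd'
  #10 SA[10]=21  'bdd'
  #11 SA[11]=13  'caaadbdabdd'
  #12 SA[12]=8  'caccdcaaadbdabdd'
  #13 SA[13]=2  'cbabbccaccdcaaadbdabdd'
  #14 SA[14]=7  'ccaccdcaaadbdabdd'
  #15 SA[15]=1  'ccbabbccaccdcaaadbdabdd'
  #16 SA[16]=0  'cccbabbccaccdcaaadbdabdd'
  #17 SA[17]=10  'ccdcaaadbdabdd'
  #18 SA[18]=11  'cdcaaadbdabdd'
  #19 SA[19]=23  'd'
  #20 SA[20]=19  'dabdd'
  #21 SA[21]=17  'dbdabdd'
  #22 SA[22]=12  'dcaaadbdabdd'
  #23 SA[23]=22  'dd'

SA = [14, 15, 4, 20, 9, 16, 3, 5, 6, 18, 21, 13, 8, 2, 7, 1, 0, 10, 11, 23, 19, 17, 12, 22]
rank  pair      lcp
   1  s[14:],s[15:]  2  'aa'
   2  s[15:],s[4:]  1  'a'
   3  s[4:],s[20:]  2  'ab'
   4  s[20:],s[9:]  1  'a'
   5  s[9:],s[16:]  1  'a'
   6  s[16:],s[3:]  0  ''
   7  s[3:],s[5:]  1  'b'
   8  s[5:],s[6:]  1  'b'
   9  s[6:],s[18:]  1  'b'
  10  s[18:],s[21:]  2  'bd'
  11  s[21:],s[13:]  0  ''
  12  s[13:],s[8:]  2  'ca'
  13  s[8:],s[2:]  1  'c'
  14  s[2:],s[7:]  1  'c'
  15  s[7:],s[1:]  2  'cc'
  16  s[1:],s[0:]  2  'cc'
  17  s[0:],s[10:]  2  'cc'
  18  s[10:],s[11:]  1  'c'
  19  s[11:],s[23:]  0  ''
  20  s[23:],s[19:]  1  'd'
  21  s[19:],s[17:]  1  'd'
  22  s[17:],s[12:]  1  'd'
  23  s[12:],s[22:]  1  'd'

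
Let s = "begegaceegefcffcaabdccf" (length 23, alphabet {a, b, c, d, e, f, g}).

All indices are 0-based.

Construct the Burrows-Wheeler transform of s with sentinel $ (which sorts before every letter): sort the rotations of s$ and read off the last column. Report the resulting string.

fcaga$fdacfbcggebcfeceee

rank  rotation                  last
    0  $begegaceegefcffcaabdccf  f
    1  aabdccf$begegaceegefcffc  c
    2  abdccf$begegaceegefcffca  a
    3  aceegefcffcaabdccf$begeg  g
    4  bdccf$begegaceegefcffcaa  a
    5  begegaceegefcffcaabdccf$  $
    6  caabdccf$begegaceegefcff  f
    7  ccf$begegaceegefcffcaabd  d
    8  ceegefcffcaabdccf$begega  a
    9  cf$begegaceegefcffcaabdc  c
   10  cffcaabdccf$begegaceegef  f
   11  dccf$begegaceegefcffcaab  b
   12  eegefcffcaabdccf$begegac  c
   13  efcffcaabdccf$begegaceeg  g
   14  egaceegefcffcaabdccf$beg  g
   15  egefcffcaabdccf$begegace  e
   16  egegaceegefcffcaabdccf$b  b
   17  f$begegaceegefcffcaabdcc  c
   18  fcaabdccf$begegaceegefcf  f
   19  fcffcaabdccf$begegaceege  e
   20  ffcaabdccf$begegaceegefc  c
   21  gaceegefcffcaabdccf$bege  e
   22  gefcffcaabdccf$begegacee  e
   23  gegaceegefcffcaabdccf$be  e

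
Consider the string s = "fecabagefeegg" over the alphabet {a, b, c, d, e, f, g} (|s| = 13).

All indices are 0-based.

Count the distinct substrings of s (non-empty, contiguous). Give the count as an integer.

83

sorted suffixes:
  #0 SA[0]=3  'abagefeegg'
  #1 SA[1]=5  'agefeegg'
  #2 SA[2]=4  'bagefeegg'
  #3 SA[3]=2  'cabagefeegg'
  #4 SA[4]=1  'ecabagefeegg'
  #5 SA[5]=9  'eegg'
  #6 SA[6]=7  'efeegg'
  #7 SA[7]=10  'egg'
  #8 SA[8]=0  'fecabagefeegg'
  #9 SA[9]=8  'feegg'
  #10 SA[10]=12  'g'
  #11 SA[11]=6  'gefeegg'
  #12 SA[12]=11  'gg'

SA = [3, 5, 4, 2, 1, 9, 7, 10, 0, 8, 12, 6, 11]
rank  pair      lcp
   1  s[3:],s[5:]  1  'a'
   2  s[5:],s[4:]  0  ''
   3  s[4:],s[2:]  0  ''
   4  s[2:],s[1:]  0  ''
   5  s[1:],s[9:]  1  'e'
   6  s[9:],s[7:]  1  'e'
   7  s[7:],s[10:]  1  'e'
   8  s[10:],s[0:]  0  ''
   9  s[0:],s[8:]  2  'fe'
  10  s[8:],s[12:]  0  ''
  11  s[12:],s[6:]  1  'g'
  12  s[6:],s[11:]  1  'g'

n(n+1)/2 = 13·14/2 = 91
Σ LCP = 0 + 1 + 0 + 0 + 0 + 1 + 1 + 1 + 0 + 2 + 0 + 1 + 1 = 8
distinct = 91 − 8 = 83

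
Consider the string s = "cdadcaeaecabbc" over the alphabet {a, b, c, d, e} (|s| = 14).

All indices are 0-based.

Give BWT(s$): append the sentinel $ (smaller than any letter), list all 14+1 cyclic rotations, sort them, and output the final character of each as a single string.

ccdceabbed$caaa

rank  rotation         last
    0  $cdadcaeaecabbc  c
    1  abbc$cdadcaeaec  c
    2  adcaeaecabbc$cd  d
    3  aeaecabbc$cdadc  c
    4  aecabbc$cdadcae  e
    5  bbc$cdadcaeaeca  a
    6  bc$cdadcaeaecab  b
    7  c$cdadcaeaecabb  b
    8  cabbc$cdadcaeae  e
    9  caeaecabbc$cdad  d
   10  cdadcaeaecabbc$  $
   11  dadcaeaecabbc$c  c
   12  dcaeaecabbc$cda  a
   13  eaecabbc$cdadca  a
   14  ecabbc$cdadcaea  a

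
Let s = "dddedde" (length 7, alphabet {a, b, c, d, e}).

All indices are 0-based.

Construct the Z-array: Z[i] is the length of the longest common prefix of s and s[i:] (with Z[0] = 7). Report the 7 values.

[7, 2, 1, 0, 2, 1, 0]

Z[0]=7
i=1: i≥r, start 0; Z[1]=2 scan→box=[1,3)
i=2: min(r-i=1, Z[1]=2)=1; Z[2]=1
i=3: i≥r, start 0; Z[3]=0
i=4: i≥r, start 0; Z[4]=2 scan→box=[4,6)
i=5: min(r-i=1, Z[1]=2)=1; Z[5]=1
i=6: i≥r, start 0; Z[6]=0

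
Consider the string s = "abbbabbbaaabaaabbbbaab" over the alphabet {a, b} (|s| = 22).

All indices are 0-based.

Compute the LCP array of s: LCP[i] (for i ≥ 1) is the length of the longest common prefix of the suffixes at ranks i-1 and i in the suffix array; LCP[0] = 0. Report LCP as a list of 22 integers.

[0, 4, 2, 3, 3, 1, 2, 2, 5, 4, 0, 1, 5, 3, 2, 1, 4, 3, 2, 5, 4, 3]

rank | idx | suffix
   0 |   8 | aaabaaabbbbaab
   1 |  12 | aaabbbbaab
   2 |  19 | aab
   3 |   9 | aabaaabbbbaab
   4 |  13 | aabbbbaab
   5 |  20 | ab
   6 |  10 | abaaabbbbaab
   7 |   4 | abbbaaabaaabbbbaab
   8 |   0 | abbbabbbaaabaaabbbbaab
   9 |  14 | abbbbaab
  10 |  21 | b
  11 |   7 | baaabaaabbbbaab
  12 |  11 | baaabbbbaab
  13 |  18 | baab
  14 |   3 | babbbaaabaaabbbbaab
  15 |   6 | bbaaabaaabbbbaab
  16 |  17 | bbaab
  17 |   2 | bbabbbaaabaaabbbbaab
  18 |   5 | bbbaaabaaabbbbaab
  19 |  16 | bbbaab
  20 |   1 | bbbabbbaaabaaabbbbaab
  21 |  15 | bbbbaab

SA = [8, 12, 19, 9, 13, 20, 10, 4, 0, 14, 21, 7, 11, 18, 3, 6, 17, 2, 5, 16, 1, 15]
i: (SA[i-1],SA[i]) lcp shared
  1: (8,12) 4 'aaab'
  2: (12,19) 2 'aa'
  3: (19,9) 3 'aab'
  4: (9,13) 3 'aab'
  5: (13,20) 1 'a'
  6: (20,10) 2 'ab'
  7: (10,4) 2 'ab'
  8: (4,0) 5 'abbba'
  9: (0,14) 4 'abbb'
  10: (14,21) 0 ''
  11: (21,7) 1 'b'
  12: (7,11) 5 'baaab'
  13: (11,18) 3 'baa'
  14: (18,3) 2 'ba'
  15: (3,6) 1 'b'
  16: (6,17) 4 'bbaa'
  17: (17,2) 3 'bba'
  18: (2,5) 2 'bb'
  19: (5,16) 5 'bbbaa'
  20: (16,1) 4 'bbba'
  21: (1,15) 3 'bbb'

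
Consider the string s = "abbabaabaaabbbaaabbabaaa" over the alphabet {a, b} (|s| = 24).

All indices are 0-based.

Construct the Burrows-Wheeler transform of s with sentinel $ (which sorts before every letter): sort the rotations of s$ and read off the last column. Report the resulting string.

aaabbbbaababa$aabaabbbaaa

rank  rotation                   last
    0  $abbabaabaaabbbaaabbabaaa  a
    1  a$abbabaabaaabbbaaabbabaa  a
    2  aa$abbabaabaaabbbaaabbaba  a
    3  aaa$abbabaabaaabbbaaabbab  b
    4  aaabbabaaa$abbabaabaaabbb  b
    5  aaabbbaaabbabaaa$abbabaab  b
    6  aabaaabbbaaabbabaaa$abbab  b
    7  aabbabaaa$abbabaabaaabbba  a
    8  aabbbaaabbabaaa$abbabaaba  a
    9  abaaa$abbabaabaaabbbaaabb  b
   10  abaaabbbaaabbabaaa$abbaba  a
   11  abaabaaabbbaaabbabaaa$abb  b
   12  abbabaaa$abbabaabaaabbbaa  a
   13  abbabaabaaabbbaaabbabaaa$  $
   14  abbbaaabbabaaa$abbabaabaa  a
   15  baaa$abbabaabaaabbbaaabba  a
   16  baaabbabaaa$abbabaabaaabb  b
   17  baaabbbaaabbabaaa$abbabaa  a
   18  baabaaabbbaaabbabaaa$abba  a
   19  babaaa$abbabaabaaabbbaaab  b
   20  babaabaaabbbaaabbabaaa$ab  b
   21  bbaaabbabaaa$abbabaabaaab  b
   22  bbabaaa$abbabaabaaabbbaaa  a
   23  bbabaabaaabbbaaabbabaaa$a  a
   24  bbbaaabbabaaa$abbabaabaaa  a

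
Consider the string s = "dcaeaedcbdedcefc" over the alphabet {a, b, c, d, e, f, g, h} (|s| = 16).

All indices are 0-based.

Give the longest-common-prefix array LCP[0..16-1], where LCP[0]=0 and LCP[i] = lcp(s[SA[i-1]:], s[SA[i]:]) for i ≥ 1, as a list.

sorted suffixes:
  #0 SA[0]=2  'aeaedcbdedcefc'
  #1 SA[1]=4  'aedcbdedcefc'
  #2 SA[2]=8  'bdedcefc'
  #3 SA[3]=15  'c'
  #4 SA[4]=1  'caeaedcbdedcefc'
  #5 SA[5]=7  'cbdedcefc'
  #6 SA[6]=12  'cefc'
  #7 SA[7]=0  'dcaeaedcbdedcefc'
  #8 SA[8]=6  'dcbdedcefc'
  #9 SA[9]=11  'dcefc'
  #10 SA[10]=9  'dedcefc'
  #11 SA[11]=3  'eaedcbdedcefc'
  #12 SA[12]=5  'edcbdedcefc'
  #13 SA[13]=10  'edcefc'
  #14 SA[14]=13  'efc'
  #15 SA[15]=14  'fc'

SA = [2, 4, 8, 15, 1, 7, 12, 0, 6, 11, 9, 3, 5, 10, 13, 14]
i: (SA[i-1],SA[i]) lcp shared
  1: (2,4) 2 'ae'
  2: (4,8) 0 ''
  3: (8,15) 0 ''
  4: (15,1) 1 'c'
  5: (1,7) 1 'c'
  6: (7,12) 1 'c'
  7: (12,0) 0 ''
  8: (0,6) 2 'dc'
  9: (6,11) 2 'dc'
  10: (11,9) 1 'd'
  11: (9,3) 0 ''
  12: (3,5) 1 'e'
  13: (5,10) 3 'edc'
  14: (10,13) 1 'e'
  15: (13,14) 0 ''

[0, 2, 0, 0, 1, 1, 1, 0, 2, 2, 1, 0, 1, 3, 1, 0]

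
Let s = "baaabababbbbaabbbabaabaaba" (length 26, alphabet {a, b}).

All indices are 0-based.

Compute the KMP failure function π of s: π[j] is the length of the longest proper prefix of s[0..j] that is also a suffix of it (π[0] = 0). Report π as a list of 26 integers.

[0, 0, 0, 0, 1, 2, 1, 2, 1, 1, 1, 1, 2, 3, 1, 1, 1, 2, 1, 2, 3, 1, 2, 3, 1, 2]

π[0] = 0
j=1 s[j]='a': π[1]=0 (border '')
j=2 s[j]='a': π[2]=0 (border '')
j=3 s[j]='a': π[3]=0 (border '')
j=4 s[j]='b': π[4]=1 (border 'b')
j=5 s[j]='a': π[5]=2 (border 'ba')
j=6 s[j]='b': k: 2→0; π[6]=1 (border 'b')
j=7 s[j]='a': π[7]=2 (border 'ba')
j=8 s[j]='b': k: 2→0; π[8]=1 (border 'b')
j=9 s[j]='b': k: 1→0; π[9]=1 (border 'b')
j=10 s[j]='b': k: 1→0; π[10]=1 (border 'b')
j=11 s[j]='b': k: 1→0; π[11]=1 (border 'b')
j=12 s[j]='a': π[12]=2 (border 'ba')
j=13 s[j]='a': π[13]=3 (border 'baa')
j=14 s[j]='b': k: 3→0; π[14]=1 (border 'b')
j=15 s[j]='b': k: 1→0; π[15]=1 (border 'b')
j=16 s[j]='b': k: 1→0; π[16]=1 (border 'b')
j=17 s[j]='a': π[17]=2 (border 'ba')
j=18 s[j]='b': k: 2→0; π[18]=1 (border 'b')
j=19 s[j]='a': π[19]=2 (border 'ba')
j=20 s[j]='a': π[20]=3 (border 'baa')
j=21 s[j]='b': k: 3→0; π[21]=1 (border 'b')
j=22 s[j]='a': π[22]=2 (border 'ba')
j=23 s[j]='a': π[23]=3 (border 'baa')
j=24 s[j]='b': k: 3→0; π[24]=1 (border 'b')
j=25 s[j]='a': π[25]=2 (border 'ba')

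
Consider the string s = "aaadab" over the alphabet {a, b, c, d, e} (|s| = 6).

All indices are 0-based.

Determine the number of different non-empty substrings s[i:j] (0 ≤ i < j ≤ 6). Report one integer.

17

rank | idx | suffix
   0 |   0 | aaadab
   1 |   1 | aadab
   2 |   4 | ab
   3 |   2 | adab
   4 |   5 | b
   5 |   3 | dab

SA = [0, 1, 4, 2, 5, 3]
[i] adj suffixes → lcp
  [1] 0/1 → 2 ('aa')
  [2] 1/4 → 1 ('a')
  [3] 4/2 → 1 ('a')
  [4] 2/5 → 0 ('')
  [5] 5/3 → 0 ('')

n(n+1)/2 = 6·7/2 = 21
Σ LCP = 0 + 2 + 1 + 1 + 0 + 0 = 4
distinct = 21 − 4 = 17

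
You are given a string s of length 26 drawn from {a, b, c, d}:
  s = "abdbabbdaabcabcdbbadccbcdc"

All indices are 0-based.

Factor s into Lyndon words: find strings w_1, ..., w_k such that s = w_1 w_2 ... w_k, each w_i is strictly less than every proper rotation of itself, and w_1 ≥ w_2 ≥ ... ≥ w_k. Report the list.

["abdb", "abbd", "aabcabcdbbadccbcdc"]

emit factor 1: 'abdb' (i=0, period=4)
emit factor 2: 'abbd' (i=4, period=4)
emit factor 3: 'aabcabcdbbadccbcdc' (i=8, period=18)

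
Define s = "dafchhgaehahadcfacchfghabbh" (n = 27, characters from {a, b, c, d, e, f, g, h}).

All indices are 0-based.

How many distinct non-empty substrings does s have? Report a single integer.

356

rank→(start, suffix):
  0 → (23, 'abbh')
  1 → (16, 'acchfghabbh')
  2 → (12, 'adcfacchfghabbh')
  3 → (7, 'aehahadcfacchfghabbh')
  4 → (1, 'afchhgaehahadcfacchfghabbh')
  5 → (10, 'ahadcfacchfghabbh')
  6 → (24, 'bbh')
  7 → (25, 'bh')
  8 → (17, 'cchfghabbh')
  9 → (14, 'cfacchfghabbh')
  10 → (18, 'chfghabbh')
  11 → (3, 'chhgaehahadcfacchfghabbh')
  12 → (0, 'dafchhgaehahadcfacchfghabbh')
  13 → (13, 'dcfacchfghabbh')
  14 → (8, 'ehahadcfacchfghabbh')
  15 → (15, 'facchfghabbh')
  16 → (2, 'fchhgaehahadcfacchfghabbh')
  17 → (20, 'fghabbh')
  18 → (6, 'gaehahadcfacchfghabbh')
  19 → (21, 'ghabbh')
  20 → (26, 'h')
  21 → (22, 'habbh')
  22 → (11, 'hadcfacchfghabbh')
  23 → (9, 'hahadcfacchfghabbh')
  24 → (19, 'hfghabbh')
  25 → (5, 'hgaehahadcfacchfghabbh')
  26 → (4, 'hhgaehahadcfacchfghabbh')

SA = [23, 16, 12, 7, 1, 10, 24, 25, 17, 14, 18, 3, 0, 13, 8, 15, 2, 20, 6, 21, 26, 22, 11, 9, 19, 5, 4]
i: (SA[i-1],SA[i]) lcp shared
  1: (23,16) 1 'a'
  2: (16,12) 1 'a'
  3: (12,7) 1 'a'
  4: (7,1) 1 'a'
  5: (1,10) 1 'a'
  6: (10,24) 0 ''
  7: (24,25) 1 'b'
  8: (25,17) 0 ''
  9: (17,14) 1 'c'
  10: (14,18) 1 'c'
  11: (18,3) 2 'ch'
  12: (3,0) 0 ''
  13: (0,13) 1 'd'
  14: (13,8) 0 ''
  15: (8,15) 0 ''
  16: (15,2) 1 'f'
  17: (2,20) 1 'f'
  18: (20,6) 0 ''
  19: (6,21) 1 'g'
  20: (21,26) 0 ''
  21: (26,22) 1 'h'
  22: (22,11) 2 'ha'
  23: (11,9) 2 'ha'
  24: (9,19) 1 'h'
  25: (19,5) 1 'h'
  26: (5,4) 1 'h'

n(n+1)/2 = 27·28/2 = 378
Σ LCP = 0 + 1 + 1 + 1 + 1 + 1 + 0 + 1 + 0 + 1 + 1 + 2 + 0 + 1 + 0 + 0 + 1 + 1 + 0 + 1 + 0 + 1 + 2 + 2 + 1 + 1 + 1 = 22
distinct = 378 − 22 = 356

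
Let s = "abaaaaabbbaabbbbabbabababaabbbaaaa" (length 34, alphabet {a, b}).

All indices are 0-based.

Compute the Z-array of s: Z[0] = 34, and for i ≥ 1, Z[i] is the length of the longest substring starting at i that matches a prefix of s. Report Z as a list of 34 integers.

Z[0]=34
i=1: fresh scan; Z[1]=0
i=2: fresh scan; Z[2]=1 extend→box=[2,3)
i=3: fresh scan; Z[3]=1 extend→box=[3,4)
i=4: fresh scan; Z[4]=1 extend→box=[4,5)
i=5: fresh scan; Z[5]=1 extend→box=[5,6)
i=6: fresh scan; Z[6]=2 extend→box=[6,8)
i=7: min(r-i=1, Z[1]=0)=0; Z[7]=0
i=8: fresh scan; Z[8]=0
i=9: fresh scan; Z[9]=0
i=10: fresh scan; Z[10]=1 extend→box=[10,11)
i=11: fresh scan; Z[11]=2 extend→box=[11,13)
i=12: min(r-i=1, Z[1]=0)=0; Z[12]=0
i=13: fresh scan; Z[13]=0
i=14: fresh scan; Z[14]=0
i=15: fresh scan; Z[15]=0
i=16: fresh scan; Z[16]=2 extend→box=[16,18)
i=17: min(r-i=1, Z[1]=0)=0; Z[17]=0
i=18: fresh scan; Z[18]=0
i=19: fresh scan; Z[19]=3 extend→box=[19,22)
i=20: min(r-i=2, Z[1]=0)=0; Z[20]=0
i=21: min(r-i=1, Z[2]=1)=1; Z[21]=3 extend→box=[21,24)
i=22: min(r-i=2, Z[1]=0)=0; Z[22]=0
i=23: min(r-i=1, Z[2]=1)=1; Z[23]=4 extend→box=[23,27)
i=24: min(r-i=3, Z[1]=0)=0; Z[24]=0
i=25: min(r-i=2, Z[2]=1)=1; Z[25]=1
i=26: min(r-i=1, Z[3]=1)=1; Z[26]=2 extend→box=[26,28)
i=27: min(r-i=1, Z[1]=0)=0; Z[27]=0
i=28: fresh scan; Z[28]=0
i=29: fresh scan; Z[29]=0
i=30: fresh scan; Z[30]=1 extend→box=[30,31)
i=31: fresh scan; Z[31]=1 extend→box=[31,32)
i=32: fresh scan; Z[32]=1 extend→box=[32,33)
i=33: fresh scan; Z[33]=1 extend→box=[33,34)

[34, 0, 1, 1, 1, 1, 2, 0, 0, 0, 1, 2, 0, 0, 0, 0, 2, 0, 0, 3, 0, 3, 0, 4, 0, 1, 2, 0, 0, 0, 1, 1, 1, 1]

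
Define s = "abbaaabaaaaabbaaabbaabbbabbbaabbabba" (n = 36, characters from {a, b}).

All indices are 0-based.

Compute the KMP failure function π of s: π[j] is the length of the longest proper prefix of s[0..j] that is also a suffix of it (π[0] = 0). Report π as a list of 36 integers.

π[0] = 0
j=1 s[j]='b': π[1]=0 (border '')
j=2 s[j]='b': π[2]=0 (border '')
j=3 s[j]='a': π[3]=1 (border 'a')
j=4 s[j]='a': k: 1→0; π[4]=1 (border 'a')
j=5 s[j]='a': k: 1→0; π[5]=1 (border 'a')
j=6 s[j]='b': π[6]=2 (border 'ab')
j=7 s[j]='a': k: 2→0; π[7]=1 (border 'a')
j=8 s[j]='a': k: 1→0; π[8]=1 (border 'a')
j=9 s[j]='a': k: 1→0; π[9]=1 (border 'a')
j=10 s[j]='a': k: 1→0; π[10]=1 (border 'a')
j=11 s[j]='a': k: 1→0; π[11]=1 (border 'a')
j=12 s[j]='b': π[12]=2 (border 'ab')
j=13 s[j]='b': π[13]=3 (border 'abb')
j=14 s[j]='a': π[14]=4 (border 'abba')
j=15 s[j]='a': π[15]=5 (border 'abbaa')
j=16 s[j]='a': π[16]=6 (border 'abbaaa')
j=17 s[j]='b': π[17]=7 (border 'abbaaab')
j=18 s[j]='b': k: 7→2; π[18]=3 (border 'abb')
j=19 s[j]='a': π[19]=4 (border 'abba')
j=20 s[j]='a': π[20]=5 (border 'abbaa')
j=21 s[j]='b': k: 5→1; π[21]=2 (border 'ab')
j=22 s[j]='b': π[22]=3 (border 'abb')
j=23 s[j]='b': k: 3→0; π[23]=0 (border '')
j=24 s[j]='a': π[24]=1 (border 'a')
j=25 s[j]='b': π[25]=2 (border 'ab')
j=26 s[j]='b': π[26]=3 (border 'abb')
j=27 s[j]='b': k: 3→0; π[27]=0 (border '')
j=28 s[j]='a': π[28]=1 (border 'a')
j=29 s[j]='a': k: 1→0; π[29]=1 (border 'a')
j=30 s[j]='b': π[30]=2 (border 'ab')
j=31 s[j]='b': π[31]=3 (border 'abb')
j=32 s[j]='a': π[32]=4 (border 'abba')
j=33 s[j]='b': k: 4→1; π[33]=2 (border 'ab')
j=34 s[j]='b': π[34]=3 (border 'abb')
j=35 s[j]='a': π[35]=4 (border 'abba')

[0, 0, 0, 1, 1, 1, 2, 1, 1, 1, 1, 1, 2, 3, 4, 5, 6, 7, 3, 4, 5, 2, 3, 0, 1, 2, 3, 0, 1, 1, 2, 3, 4, 2, 3, 4]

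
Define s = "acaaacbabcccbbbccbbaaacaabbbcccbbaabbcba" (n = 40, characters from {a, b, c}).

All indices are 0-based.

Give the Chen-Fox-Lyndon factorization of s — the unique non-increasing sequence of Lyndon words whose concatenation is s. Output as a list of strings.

["ac", "aaacbabcccbbbccbb", "aaacaabbbcccbbaabbcb", "a"]

emit factor 1: 'ac' (i=0, period=2)
emit factor 2: 'aaacbabcccbbbccbb' (i=2, period=17)
emit factor 3: 'aaacaabbbcccbbaabbcb' (i=19, period=20)
emit factor 4: 'a' (i=39, period=1)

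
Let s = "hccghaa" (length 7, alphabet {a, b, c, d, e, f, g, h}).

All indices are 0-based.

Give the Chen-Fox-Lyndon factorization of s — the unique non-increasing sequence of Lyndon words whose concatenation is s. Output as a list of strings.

emit factor 1: 'h' (i=0, period=1)
emit factor 2: 'ccgh' (i=1, period=4)
emit factor 3: 'a' (i=5, period=1)
emit factor 4: 'a' (i=6, period=1)

["h", "ccgh", "a", "a"]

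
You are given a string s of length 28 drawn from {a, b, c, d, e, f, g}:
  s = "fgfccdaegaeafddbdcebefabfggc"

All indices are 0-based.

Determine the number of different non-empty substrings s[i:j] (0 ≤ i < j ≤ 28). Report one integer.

383

sorted suffixes:
  #0 SA[0]=22  'abfggc'
  #1 SA[1]=9  'aeafddbdcebefabfggc'
  #2 SA[2]=6  'aegaeafddbdcebefabfggc'
  #3 SA[3]=11  'afddbdcebefabfggc'
  #4 SA[4]=15  'bdcebefabfggc'
  #5 SA[5]=19  'befabfggc'
  #6 SA[6]=23  'bfggc'
  #7 SA[7]=27  'c'
  #8 SA[8]=3  'ccdaegaeafddbdcebefabfggc'
  #9 SA[9]=4  'cdaegaeafddbdcebefabfggc'
  #10 SA[10]=17  'cebefabfggc'
  #11 SA[11]=5  'daegaeafddbdcebefabfggc'
  #12 SA[12]=14  'dbdcebefabfggc'
  #13 SA[13]=16  'dcebefabfggc'
  #14 SA[14]=13  'ddbdcebefabfggc'
  #15 SA[15]=10  'eafddbdcebefabfggc'
  #16 SA[16]=18  'ebefabfggc'
  #17 SA[17]=20  'efabfggc'
  #18 SA[18]=7  'egaeafddbdcebefabfggc'
  #19 SA[19]=21  'fabfggc'
  #20 SA[20]=2  'fccdaegaeafddbdcebefabfggc'
  #21 SA[21]=12  'fddbdcebefabfggc'
  #22 SA[22]=0  'fgfccdaegaeafddbdcebefabfggc'
  #23 SA[23]=24  'fggc'
  #24 SA[24]=8  'gaeafddbdcebefabfggc'
  #25 SA[25]=26  'gc'
  #26 SA[26]=1  'gfccdaegaeafddbdcebefabfggc'
  #27 SA[27]=25  'ggc'

SA = [22, 9, 6, 11, 15, 19, 23, 27, 3, 4, 17, 5, 14, 16, 13, 10, 18, 20, 7, 21, 2, 12, 0, 24, 8, 26, 1, 25]
rank  pair      lcp
   1  s[22:],s[9:]  1  'a'
   2  s[9:],s[6:]  2  'ae'
   3  s[6:],s[11:]  1  'a'
   4  s[11:],s[15:]  0  ''
   5  s[15:],s[19:]  1  'b'
   6  s[19:],s[23:]  1  'b'
   7  s[23:],s[27:]  0  ''
   8  s[27:],s[3:]  1  'c'
   9  s[3:],s[4:]  1  'c'
  10  s[4:],s[17:]  1  'c'
  11  s[17:],s[5:]  0  ''
  12  s[5:],s[14:]  1  'd'
  13  s[14:],s[16:]  1  'd'
  14  s[16:],s[13:]  1  'd'
  15  s[13:],s[10:]  0  ''
  16  s[10:],s[18:]  1  'e'
  17  s[18:],s[20:]  1  'e'
  18  s[20:],s[7:]  1  'e'
  19  s[7:],s[21:]  0  ''
  20  s[21:],s[2:]  1  'f'
  21  s[2:],s[12:]  1  'f'
  22  s[12:],s[0:]  1  'f'
  23  s[0:],s[24:]  2  'fg'
  24  s[24:],s[8:]  0  ''
  25  s[8:],s[26:]  1  'g'
  26  s[26:],s[1:]  1  'g'
  27  s[1:],s[25:]  1  'g'

n(n+1)/2 = 28·29/2 = 406
Σ LCP = 0 + 1 + 2 + 1 + 0 + 1 + 1 + 0 + 1 + 1 + 1 + 0 + 1 + 1 + 1 + 0 + 1 + 1 + 1 + 0 + 1 + 1 + 1 + 2 + 0 + 1 + 1 + 1 = 23
distinct = 406 − 23 = 383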